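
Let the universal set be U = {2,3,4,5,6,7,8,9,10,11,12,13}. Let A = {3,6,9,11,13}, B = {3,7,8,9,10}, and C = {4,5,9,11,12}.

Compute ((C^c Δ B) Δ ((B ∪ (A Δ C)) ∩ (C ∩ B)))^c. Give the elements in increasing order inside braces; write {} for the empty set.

C^c = {2,3,6,7,8,10,13}
C^c Δ B = {2,6,9,13}
A Δ C = {3,4,5,6,12,13}
B ∪ (A Δ C) = {3,4,5,6,7,8,9,10,12,13}
C ∩ B = {9}
(B ∪ (A Δ C)) ∩ (C ∩ B) = {9}
(C^c Δ B) Δ ((B ∪ (A Δ C)) ∩ (C ∩ B)) = {2,6,13}
((C^c Δ B) Δ ((B ∪ (A Δ C)) ∩ (C ∩ B)))^c = {3,4,5,7,8,9,10,11,12}

{3,4,5,7,8,9,10,11,12}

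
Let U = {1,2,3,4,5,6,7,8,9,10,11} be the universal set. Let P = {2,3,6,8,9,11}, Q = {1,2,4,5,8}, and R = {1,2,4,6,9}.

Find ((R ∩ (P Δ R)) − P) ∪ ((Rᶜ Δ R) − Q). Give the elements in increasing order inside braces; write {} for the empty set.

{1,3,4,6,7,9,10,11}

P Δ R = {1,3,4,8,11}
R ∩ (P Δ R) = {1,4}
(R ∩ (P Δ R)) − P = {1,4}
Rᶜ = {3,5,7,8,10,11}
Rᶜ Δ R = {1,2,3,4,5,6,7,8,9,10,11}
(Rᶜ Δ R) − Q = {3,6,7,9,10,11}
((R ∩ (P Δ R)) − P) ∪ ((Rᶜ Δ R) − Q) = {1,3,4,6,7,9,10,11}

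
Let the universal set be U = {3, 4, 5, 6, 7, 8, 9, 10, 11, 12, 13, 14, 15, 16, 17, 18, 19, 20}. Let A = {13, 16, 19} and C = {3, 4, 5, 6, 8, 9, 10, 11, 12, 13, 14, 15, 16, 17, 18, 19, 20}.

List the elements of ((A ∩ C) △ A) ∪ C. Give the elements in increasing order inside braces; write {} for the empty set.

{3, 4, 5, 6, 8, 9, 10, 11, 12, 13, 14, 15, 16, 17, 18, 19, 20}

A ∩ C = {13, 16, 19}
(A ∩ C) △ A = {}
((A ∩ C) △ A) ∪ C = {3, 4, 5, 6, 8, 9, 10, 11, 12, 13, 14, 15, 16, 17, 18, 19, 20}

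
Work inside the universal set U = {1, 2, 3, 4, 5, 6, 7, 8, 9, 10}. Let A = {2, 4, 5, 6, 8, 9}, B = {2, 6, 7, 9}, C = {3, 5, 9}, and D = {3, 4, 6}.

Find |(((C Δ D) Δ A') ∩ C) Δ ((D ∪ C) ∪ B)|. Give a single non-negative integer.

4

C Δ D = {4, 5, 6, 9}
A' = {1, 3, 7, 10}
(C Δ D) Δ A' = {1, 3, 4, 5, 6, 7, 9, 10}
((C Δ D) Δ A') ∩ C = {3, 5, 9}
D ∪ C = {3, 4, 5, 6, 9}
(D ∪ C) ∪ B = {2, 3, 4, 5, 6, 7, 9}
(((C Δ D) Δ A') ∩ C) Δ ((D ∪ C) ∪ B) = {2, 4, 6, 7}
|(((C Δ D) Δ A') ∩ C) Δ ((D ∪ C) ∪ B)| = 4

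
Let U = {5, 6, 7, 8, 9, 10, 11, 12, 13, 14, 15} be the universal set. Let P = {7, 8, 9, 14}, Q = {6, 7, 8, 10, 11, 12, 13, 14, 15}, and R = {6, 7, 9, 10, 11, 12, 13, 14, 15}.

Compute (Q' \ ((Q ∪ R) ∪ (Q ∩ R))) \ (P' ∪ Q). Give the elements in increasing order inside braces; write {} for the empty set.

Q' = {5, 9}
Q ∪ R = {6, 7, 8, 9, 10, 11, 12, 13, 14, 15}
Q ∩ R = {6, 7, 10, 11, 12, 13, 14, 15}
(Q ∪ R) ∪ (Q ∩ R) = {6, 7, 8, 9, 10, 11, 12, 13, 14, 15}
Q' \ ((Q ∪ R) ∪ (Q ∩ R)) = {5}
P' = {5, 6, 10, 11, 12, 13, 15}
P' ∪ Q = {5, 6, 7, 8, 10, 11, 12, 13, 14, 15}
(Q' \ ((Q ∪ R) ∪ (Q ∩ R))) \ (P' ∪ Q) = {}

{}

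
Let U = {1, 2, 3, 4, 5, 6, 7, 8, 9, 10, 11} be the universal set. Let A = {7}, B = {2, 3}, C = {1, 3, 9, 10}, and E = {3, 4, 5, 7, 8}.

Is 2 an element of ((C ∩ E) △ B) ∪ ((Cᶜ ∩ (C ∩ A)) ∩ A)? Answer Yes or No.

2 ∉ C and 2 ∉ E, so 2 ∉ C ∩ E
2 ∉ (C ∩ E) and 2 ∈ B, so 2 ∈ (C ∩ E) △ B
2 ∉ C, so 2 ∈ Cᶜ
2 ∉ C and 2 ∉ A, so 2 ∉ C ∩ A
2 ∈ Cᶜ and 2 ∉ (C ∩ A), so 2 ∉ Cᶜ ∩ (C ∩ A)
2 ∉ (Cᶜ ∩ (C ∩ A)) and 2 ∉ A, so 2 ∉ (Cᶜ ∩ (C ∩ A)) ∩ A
2 ∈ ((C ∩ E) △ B) and 2 ∉ ((Cᶜ ∩ (C ∩ A)) ∩ A), so 2 ∈ ((C ∩ E) △ B) ∪ ((Cᶜ ∩ (C ∩ A)) ∩ A)

Yes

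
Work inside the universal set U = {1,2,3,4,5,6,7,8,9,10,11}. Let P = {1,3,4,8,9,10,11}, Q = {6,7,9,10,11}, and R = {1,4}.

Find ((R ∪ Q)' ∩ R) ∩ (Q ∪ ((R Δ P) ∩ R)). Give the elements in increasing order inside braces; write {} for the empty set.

R ∪ Q = {1,4,6,7,9,10,11}
(R ∪ Q)' = {2,3,5,8}
(R ∪ Q)' ∩ R = {}
R Δ P = {3,8,9,10,11}
(R Δ P) ∩ R = {}
Q ∪ ((R Δ P) ∩ R) = {6,7,9,10,11}
((R ∪ Q)' ∩ R) ∩ (Q ∪ ((R Δ P) ∩ R)) = {}

{}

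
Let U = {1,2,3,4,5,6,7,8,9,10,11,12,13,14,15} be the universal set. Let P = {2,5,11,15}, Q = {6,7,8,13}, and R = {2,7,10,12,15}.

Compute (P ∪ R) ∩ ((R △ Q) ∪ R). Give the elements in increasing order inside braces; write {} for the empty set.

{2,7,10,12,15}

P ∪ R = {2,5,7,10,11,12,15}
R △ Q = {2,6,8,10,12,13,15}
(R △ Q) ∪ R = {2,6,7,8,10,12,13,15}
(P ∪ R) ∩ ((R △ Q) ∪ R) = {2,7,10,12,15}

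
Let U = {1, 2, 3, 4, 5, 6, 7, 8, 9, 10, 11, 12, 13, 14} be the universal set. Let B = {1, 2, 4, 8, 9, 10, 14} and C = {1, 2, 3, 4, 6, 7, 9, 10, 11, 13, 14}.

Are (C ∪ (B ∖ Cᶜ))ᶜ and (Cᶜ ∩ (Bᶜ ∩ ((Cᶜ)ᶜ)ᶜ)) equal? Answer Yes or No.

Cᶜ = {5, 8, 12}
B ∖ Cᶜ = {1, 2, 4, 9, 10, 14}
C ∪ (B ∖ Cᶜ) = {1, 2, 3, 4, 6, 7, 9, 10, 11, 13, 14}
(C ∪ (B ∖ Cᶜ))ᶜ = {5, 8, 12}
Bᶜ = {3, 5, 6, 7, 11, 12, 13}
(Cᶜ)ᶜ = {1, 2, 3, 4, 6, 7, 9, 10, 11, 13, 14}
((Cᶜ)ᶜ)ᶜ = {5, 8, 12}
Bᶜ ∩ ((Cᶜ)ᶜ)ᶜ = {5, 12}
Cᶜ ∩ (Bᶜ ∩ ((Cᶜ)ᶜ)ᶜ) = {5, 12}
8 ∈ (C ∪ (B ∖ Cᶜ))ᶜ but 8 ∉ Cᶜ ∩ (Bᶜ ∩ ((Cᶜ)ᶜ)ᶜ), so they differ.

No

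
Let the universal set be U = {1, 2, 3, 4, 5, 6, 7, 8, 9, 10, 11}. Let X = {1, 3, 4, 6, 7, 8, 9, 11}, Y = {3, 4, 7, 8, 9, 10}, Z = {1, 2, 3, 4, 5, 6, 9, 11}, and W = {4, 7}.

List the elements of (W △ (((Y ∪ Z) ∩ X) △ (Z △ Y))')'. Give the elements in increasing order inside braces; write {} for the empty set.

{2, 3, 5, 7, 9, 10}

Y ∪ Z = {1, 2, 3, 4, 5, 6, 7, 8, 9, 10, 11}
(Y ∪ Z) ∩ X = {1, 3, 4, 6, 7, 8, 9, 11}
Z △ Y = {1, 2, 5, 6, 7, 8, 10, 11}
((Y ∪ Z) ∩ X) △ (Z △ Y) = {2, 3, 4, 5, 9, 10}
(((Y ∪ Z) ∩ X) △ (Z △ Y))' = {1, 6, 7, 8, 11}
W △ (((Y ∪ Z) ∩ X) △ (Z △ Y))' = {1, 4, 6, 8, 11}
(W △ (((Y ∪ Z) ∩ X) △ (Z △ Y))')' = {2, 3, 5, 7, 9, 10}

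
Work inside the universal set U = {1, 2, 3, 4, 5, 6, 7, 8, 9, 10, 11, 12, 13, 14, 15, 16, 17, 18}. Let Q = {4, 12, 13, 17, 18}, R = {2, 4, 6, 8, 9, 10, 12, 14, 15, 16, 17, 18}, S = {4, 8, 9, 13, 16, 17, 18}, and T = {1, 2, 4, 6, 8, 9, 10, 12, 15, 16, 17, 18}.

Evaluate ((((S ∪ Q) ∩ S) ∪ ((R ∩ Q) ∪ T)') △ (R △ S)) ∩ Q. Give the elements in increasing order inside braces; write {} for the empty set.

{4, 12, 17, 18}

S ∪ Q = {4, 8, 9, 12, 13, 16, 17, 18}
(S ∪ Q) ∩ S = {4, 8, 9, 13, 16, 17, 18}
R ∩ Q = {4, 12, 17, 18}
(R ∩ Q) ∪ T = {1, 2, 4, 6, 8, 9, 10, 12, 15, 16, 17, 18}
((R ∩ Q) ∪ T)' = {3, 5, 7, 11, 13, 14}
((S ∪ Q) ∩ S) ∪ ((R ∩ Q) ∪ T)' = {3, 4, 5, 7, 8, 9, 11, 13, 14, 16, 17, 18}
R △ S = {2, 6, 10, 12, 13, 14, 15}
(((S ∪ Q) ∩ S) ∪ ((R ∩ Q) ∪ T)') △ (R △ S) = {2, 3, 4, 5, 6, 7, 8, 9, 10, 11, 12, 15, 16, 17, 18}
((((S ∪ Q) ∩ S) ∪ ((R ∩ Q) ∪ T)') △ (R △ S)) ∩ Q = {4, 12, 17, 18}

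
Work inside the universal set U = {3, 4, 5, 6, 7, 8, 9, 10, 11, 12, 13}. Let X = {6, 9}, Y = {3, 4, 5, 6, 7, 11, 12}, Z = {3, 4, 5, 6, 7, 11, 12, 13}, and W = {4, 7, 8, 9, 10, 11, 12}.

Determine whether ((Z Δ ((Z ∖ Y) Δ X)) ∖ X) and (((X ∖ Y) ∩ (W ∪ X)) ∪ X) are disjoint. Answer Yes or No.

Yes

Z ∖ Y = {13}
(Z ∖ Y) Δ X = {6, 9, 13}
Z Δ ((Z ∖ Y) Δ X) = {3, 4, 5, 7, 9, 11, 12}
(Z Δ ((Z ∖ Y) Δ X)) ∖ X = {3, 4, 5, 7, 11, 12}
X ∖ Y = {9}
W ∪ X = {4, 6, 7, 8, 9, 10, 11, 12}
(X ∖ Y) ∩ (W ∪ X) = {9}
((X ∖ Y) ∩ (W ∪ X)) ∪ X = {6, 9}
{3, 4, 5, 7, 11, 12} and {6, 9} share no elements.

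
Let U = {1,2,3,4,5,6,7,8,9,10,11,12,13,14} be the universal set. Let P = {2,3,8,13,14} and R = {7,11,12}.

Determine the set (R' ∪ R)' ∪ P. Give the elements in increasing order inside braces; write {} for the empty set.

R' = {1,2,3,4,5,6,8,9,10,13,14}
R' ∪ R = {1,2,3,4,5,6,7,8,9,10,11,12,13,14}
(R' ∪ R)' = {}
(R' ∪ R)' ∪ P = {2,3,8,13,14}

{2,3,8,13,14}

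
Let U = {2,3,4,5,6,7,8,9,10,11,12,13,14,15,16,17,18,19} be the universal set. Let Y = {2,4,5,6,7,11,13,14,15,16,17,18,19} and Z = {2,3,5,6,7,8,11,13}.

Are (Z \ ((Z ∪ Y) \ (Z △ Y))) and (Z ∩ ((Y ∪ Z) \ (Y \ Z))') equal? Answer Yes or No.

Z ∪ Y = {2,3,4,5,6,7,8,11,13,14,15,16,17,18,19}
Z △ Y = {3,4,8,14,15,16,17,18,19}
(Z ∪ Y) \ (Z △ Y) = {2,5,6,7,11,13}
Z \ ((Z ∪ Y) \ (Z △ Y)) = {3,8}
Y ∪ Z = {2,3,4,5,6,7,8,11,13,14,15,16,17,18,19}
Y \ Z = {4,14,15,16,17,18,19}
(Y ∪ Z) \ (Y \ Z) = {2,3,5,6,7,8,11,13}
((Y ∪ Z) \ (Y \ Z))' = {4,9,10,12,14,15,16,17,18,19}
Z ∩ ((Y ∪ Z) \ (Y \ Z))' = {}
3 ∈ Z \ ((Z ∪ Y) \ (Z △ Y)) but 3 ∉ Z ∩ ((Y ∪ Z) \ (Y \ Z))', so they differ.

No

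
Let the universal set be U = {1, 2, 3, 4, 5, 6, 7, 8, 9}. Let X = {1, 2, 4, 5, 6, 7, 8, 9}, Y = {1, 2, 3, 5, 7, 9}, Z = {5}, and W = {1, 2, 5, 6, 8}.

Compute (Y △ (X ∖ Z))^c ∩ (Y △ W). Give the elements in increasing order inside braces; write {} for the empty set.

X ∖ Z = {1, 2, 4, 6, 7, 8, 9}
Y △ (X ∖ Z) = {3, 4, 5, 6, 8}
(Y △ (X ∖ Z))^c = {1, 2, 7, 9}
Y △ W = {3, 6, 7, 8, 9}
(Y △ (X ∖ Z))^c ∩ (Y △ W) = {7, 9}

{7, 9}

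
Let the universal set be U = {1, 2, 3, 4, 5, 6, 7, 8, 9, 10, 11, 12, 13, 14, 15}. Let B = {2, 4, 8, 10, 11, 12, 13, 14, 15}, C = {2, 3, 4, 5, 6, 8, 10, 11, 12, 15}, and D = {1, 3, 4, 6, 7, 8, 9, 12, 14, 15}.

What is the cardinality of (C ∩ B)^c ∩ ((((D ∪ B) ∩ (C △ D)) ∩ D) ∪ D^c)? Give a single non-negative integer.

6

C ∩ B = {2, 4, 8, 10, 11, 12, 15}
(C ∩ B)^c = {1, 3, 5, 6, 7, 9, 13, 14}
D ∪ B = {1, 2, 3, 4, 6, 7, 8, 9, 10, 11, 12, 13, 14, 15}
C △ D = {1, 2, 5, 7, 9, 10, 11, 14}
(D ∪ B) ∩ (C △ D) = {1, 2, 7, 9, 10, 11, 14}
((D ∪ B) ∩ (C △ D)) ∩ D = {1, 7, 9, 14}
D^c = {2, 5, 10, 11, 13}
(((D ∪ B) ∩ (C △ D)) ∩ D) ∪ D^c = {1, 2, 5, 7, 9, 10, 11, 13, 14}
(C ∩ B)^c ∩ ((((D ∪ B) ∩ (C △ D)) ∩ D) ∪ D^c) = {1, 5, 7, 9, 13, 14}
|(C ∩ B)^c ∩ ((((D ∪ B) ∩ (C △ D)) ∩ D) ∪ D^c)| = 6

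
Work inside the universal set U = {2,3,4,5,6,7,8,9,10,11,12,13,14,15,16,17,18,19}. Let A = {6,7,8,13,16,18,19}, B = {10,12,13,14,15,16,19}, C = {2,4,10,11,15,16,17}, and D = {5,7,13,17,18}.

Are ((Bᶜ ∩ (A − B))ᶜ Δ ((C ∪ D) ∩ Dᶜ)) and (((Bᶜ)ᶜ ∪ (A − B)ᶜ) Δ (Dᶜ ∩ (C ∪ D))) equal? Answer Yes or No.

Yes

Bᶜ = {2,3,4,5,6,7,8,9,11,17,18}
A − B = {6,7,8,18}
Bᶜ ∩ (A − B) = {6,7,8,18}
(Bᶜ ∩ (A − B))ᶜ = {2,3,4,5,9,10,11,12,13,14,15,16,17,19}
C ∪ D = {2,4,5,7,10,11,13,15,16,17,18}
Dᶜ = {2,3,4,6,8,9,10,11,12,14,15,16,19}
(C ∪ D) ∩ Dᶜ = {2,4,10,11,15,16}
(Bᶜ ∩ (A − B))ᶜ Δ ((C ∪ D) ∩ Dᶜ) = {3,5,9,12,13,14,17,19}
(Bᶜ)ᶜ = {10,12,13,14,15,16,19}
(A − B)ᶜ = {2,3,4,5,9,10,11,12,13,14,15,16,17,19}
(Bᶜ)ᶜ ∪ (A − B)ᶜ = {2,3,4,5,9,10,11,12,13,14,15,16,17,19}
Dᶜ ∩ (C ∪ D) = {2,4,10,11,15,16}
((Bᶜ)ᶜ ∪ (A − B)ᶜ) Δ (Dᶜ ∩ (C ∪ D)) = {3,5,9,12,13,14,17,19}
Both equal {3,5,9,12,13,14,17,19}, so (Bᶜ ∩ (A − B))ᶜ Δ ((C ∪ D) ∩ Dᶜ) = ((Bᶜ)ᶜ ∪ (A − B)ᶜ) Δ (Dᶜ ∩ (C ∪ D)).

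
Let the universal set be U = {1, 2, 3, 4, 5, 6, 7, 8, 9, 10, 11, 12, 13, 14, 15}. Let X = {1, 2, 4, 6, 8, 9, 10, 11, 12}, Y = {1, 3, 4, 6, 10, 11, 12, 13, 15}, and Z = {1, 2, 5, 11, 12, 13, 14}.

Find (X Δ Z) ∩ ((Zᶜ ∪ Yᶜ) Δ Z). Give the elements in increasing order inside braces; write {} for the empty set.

{4, 6, 8, 9, 10, 13}

X Δ Z = {4, 5, 6, 8, 9, 10, 13, 14}
Zᶜ = {3, 4, 6, 7, 8, 9, 10, 15}
Yᶜ = {2, 5, 7, 8, 9, 14}
Zᶜ ∪ Yᶜ = {2, 3, 4, 5, 6, 7, 8, 9, 10, 14, 15}
(Zᶜ ∪ Yᶜ) Δ Z = {1, 3, 4, 6, 7, 8, 9, 10, 11, 12, 13, 15}
(X Δ Z) ∩ ((Zᶜ ∪ Yᶜ) Δ Z) = {4, 6, 8, 9, 10, 13}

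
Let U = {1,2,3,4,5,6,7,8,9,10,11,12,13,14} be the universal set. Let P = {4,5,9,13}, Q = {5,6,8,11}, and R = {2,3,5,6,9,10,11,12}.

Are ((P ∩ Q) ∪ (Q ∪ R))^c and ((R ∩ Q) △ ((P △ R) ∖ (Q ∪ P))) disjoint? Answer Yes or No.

P ∩ Q = {5}
Q ∪ R = {2,3,5,6,8,9,10,11,12}
(P ∩ Q) ∪ (Q ∪ R) = {2,3,5,6,8,9,10,11,12}
((P ∩ Q) ∪ (Q ∪ R))^c = {1,4,7,13,14}
R ∩ Q = {5,6,11}
P △ R = {2,3,4,6,10,11,12,13}
Q ∪ P = {4,5,6,8,9,11,13}
(P △ R) ∖ (Q ∪ P) = {2,3,10,12}
(R ∩ Q) △ ((P △ R) ∖ (Q ∪ P)) = {2,3,5,6,10,11,12}
{1,4,7,13,14} and {2,3,5,6,10,11,12} share no elements.

Yes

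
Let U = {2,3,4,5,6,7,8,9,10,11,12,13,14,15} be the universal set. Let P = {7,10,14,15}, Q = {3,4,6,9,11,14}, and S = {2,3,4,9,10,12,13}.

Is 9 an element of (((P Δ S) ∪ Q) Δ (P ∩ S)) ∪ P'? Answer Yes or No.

9 ∉ P and 9 ∈ S, so 9 ∈ P Δ S
9 ∈ (P Δ S) and 9 ∈ Q, so 9 ∈ (P Δ S) ∪ Q
9 ∉ P and 9 ∈ S, so 9 ∉ P ∩ S
9 ∈ ((P Δ S) ∪ Q) and 9 ∉ (P ∩ S), so 9 ∈ ((P Δ S) ∪ Q) Δ (P ∩ S)
9 ∉ P, so 9 ∈ P'
9 ∈ (((P Δ S) ∪ Q) Δ (P ∩ S)) and 9 ∈ P', so 9 ∈ (((P Δ S) ∪ Q) Δ (P ∩ S)) ∪ P'

Yes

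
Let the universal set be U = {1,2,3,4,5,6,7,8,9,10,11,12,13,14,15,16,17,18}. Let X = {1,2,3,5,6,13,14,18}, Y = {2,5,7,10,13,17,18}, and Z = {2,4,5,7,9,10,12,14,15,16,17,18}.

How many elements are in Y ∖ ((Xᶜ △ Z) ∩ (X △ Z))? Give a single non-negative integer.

7

Xᶜ = {4,7,8,9,10,11,12,15,16,17}
Xᶜ △ Z = {2,5,8,11,14,18}
X △ Z = {1,3,4,6,7,9,10,12,13,15,16,17}
(Xᶜ △ Z) ∩ (X △ Z) = {}
Y ∖ ((Xᶜ △ Z) ∩ (X △ Z)) = {2,5,7,10,13,17,18}
|Y ∖ ((Xᶜ △ Z) ∩ (X △ Z))| = 7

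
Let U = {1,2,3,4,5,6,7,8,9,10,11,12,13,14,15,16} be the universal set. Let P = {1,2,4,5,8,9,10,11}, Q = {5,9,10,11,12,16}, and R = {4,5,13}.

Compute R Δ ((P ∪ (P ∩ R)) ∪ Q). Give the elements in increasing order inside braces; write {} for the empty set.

{1,2,8,9,10,11,12,13,16}

P ∩ R = {4,5}
P ∪ (P ∩ R) = {1,2,4,5,8,9,10,11}
(P ∪ (P ∩ R)) ∪ Q = {1,2,4,5,8,9,10,11,12,16}
R Δ ((P ∪ (P ∩ R)) ∪ Q) = {1,2,8,9,10,11,12,13,16}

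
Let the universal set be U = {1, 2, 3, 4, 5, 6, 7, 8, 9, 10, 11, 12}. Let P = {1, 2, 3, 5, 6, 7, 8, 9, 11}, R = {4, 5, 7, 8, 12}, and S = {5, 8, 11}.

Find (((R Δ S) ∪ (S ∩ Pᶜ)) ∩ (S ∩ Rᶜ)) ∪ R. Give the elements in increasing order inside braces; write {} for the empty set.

{4, 5, 7, 8, 11, 12}

R Δ S = {4, 7, 11, 12}
Pᶜ = {4, 10, 12}
S ∩ Pᶜ = {}
(R Δ S) ∪ (S ∩ Pᶜ) = {4, 7, 11, 12}
Rᶜ = {1, 2, 3, 6, 9, 10, 11}
S ∩ Rᶜ = {11}
((R Δ S) ∪ (S ∩ Pᶜ)) ∩ (S ∩ Rᶜ) = {11}
(((R Δ S) ∪ (S ∩ Pᶜ)) ∩ (S ∩ Rᶜ)) ∪ R = {4, 5, 7, 8, 11, 12}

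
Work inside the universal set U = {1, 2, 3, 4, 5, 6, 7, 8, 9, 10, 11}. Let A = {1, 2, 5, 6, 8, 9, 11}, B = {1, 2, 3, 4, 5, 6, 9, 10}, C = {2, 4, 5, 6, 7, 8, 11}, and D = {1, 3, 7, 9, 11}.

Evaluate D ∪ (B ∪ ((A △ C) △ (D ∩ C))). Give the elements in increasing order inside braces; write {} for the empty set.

A △ C = {1, 4, 7, 9}
D ∩ C = {7, 11}
(A △ C) △ (D ∩ C) = {1, 4, 9, 11}
B ∪ ((A △ C) △ (D ∩ C)) = {1, 2, 3, 4, 5, 6, 9, 10, 11}
D ∪ (B ∪ ((A △ C) △ (D ∩ C))) = {1, 2, 3, 4, 5, 6, 7, 9, 10, 11}

{1, 2, 3, 4, 5, 6, 7, 9, 10, 11}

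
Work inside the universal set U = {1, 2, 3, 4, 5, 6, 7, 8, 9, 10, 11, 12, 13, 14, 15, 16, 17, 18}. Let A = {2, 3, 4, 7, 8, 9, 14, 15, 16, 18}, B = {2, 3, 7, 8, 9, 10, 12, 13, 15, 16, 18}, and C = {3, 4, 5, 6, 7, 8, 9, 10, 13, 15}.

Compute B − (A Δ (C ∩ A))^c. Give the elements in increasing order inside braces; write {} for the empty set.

C ∩ A = {3, 4, 7, 8, 9, 15}
A Δ (C ∩ A) = {2, 14, 16, 18}
(A Δ (C ∩ A))^c = {1, 3, 4, 5, 6, 7, 8, 9, 10, 11, 12, 13, 15, 17}
B − (A Δ (C ∩ A))^c = {2, 16, 18}

{2, 16, 18}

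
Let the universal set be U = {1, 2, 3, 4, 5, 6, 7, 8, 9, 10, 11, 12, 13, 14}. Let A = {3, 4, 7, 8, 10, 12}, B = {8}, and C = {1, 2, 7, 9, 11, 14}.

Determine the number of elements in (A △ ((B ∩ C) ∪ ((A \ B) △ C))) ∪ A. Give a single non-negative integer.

11

B ∩ C = {}
A \ B = {3, 4, 7, 10, 12}
(A \ B) △ C = {1, 2, 3, 4, 9, 10, 11, 12, 14}
(B ∩ C) ∪ ((A \ B) △ C) = {1, 2, 3, 4, 9, 10, 11, 12, 14}
A △ ((B ∩ C) ∪ ((A \ B) △ C)) = {1, 2, 7, 8, 9, 11, 14}
(A △ ((B ∩ C) ∪ ((A \ B) △ C))) ∪ A = {1, 2, 3, 4, 7, 8, 9, 10, 11, 12, 14}
|(A △ ((B ∩ C) ∪ ((A \ B) △ C))) ∪ A| = 11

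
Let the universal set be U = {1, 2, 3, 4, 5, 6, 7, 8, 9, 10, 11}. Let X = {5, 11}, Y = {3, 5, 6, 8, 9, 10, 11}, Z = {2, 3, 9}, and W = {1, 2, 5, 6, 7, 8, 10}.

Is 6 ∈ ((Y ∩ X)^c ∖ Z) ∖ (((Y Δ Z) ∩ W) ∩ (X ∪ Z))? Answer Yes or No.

6 ∈ Y and 6 ∉ X, so 6 ∉ Y ∩ X
6 ∈ (Y ∩ X)^c since 6 ∉ (Y ∩ X)
6 ∈ (Y ∩ X)^c and 6 ∉ Z, so 6 ∈ (Y ∩ X)^c ∖ Z
6 ∈ Y and 6 ∉ Z, so 6 ∈ Y Δ Z
6 ∈ (Y Δ Z) and 6 ∈ W, so 6 ∈ (Y Δ Z) ∩ W
6 ∉ X and 6 ∉ Z, so 6 ∉ X ∪ Z
6 ∈ ((Y Δ Z) ∩ W) and 6 ∉ (X ∪ Z), so 6 ∉ ((Y Δ Z) ∩ W) ∩ (X ∪ Z)
6 ∈ ((Y ∩ X)^c ∖ Z) and 6 ∉ (((Y Δ Z) ∩ W) ∩ (X ∪ Z)), so 6 ∈ ((Y ∩ X)^c ∖ Z) ∖ (((Y Δ Z) ∩ W) ∩ (X ∪ Z))

Yes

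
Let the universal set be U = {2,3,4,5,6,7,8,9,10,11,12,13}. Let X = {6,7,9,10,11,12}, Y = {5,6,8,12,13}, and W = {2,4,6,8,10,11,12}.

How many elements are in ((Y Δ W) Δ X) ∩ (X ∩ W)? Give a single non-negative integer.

2

Y Δ W = {2,4,5,10,11,13}
(Y Δ W) Δ X = {2,4,5,6,7,9,12,13}
X ∩ W = {6,10,11,12}
((Y Δ W) Δ X) ∩ (X ∩ W) = {6,12}
|((Y Δ W) Δ X) ∩ (X ∩ W)| = 2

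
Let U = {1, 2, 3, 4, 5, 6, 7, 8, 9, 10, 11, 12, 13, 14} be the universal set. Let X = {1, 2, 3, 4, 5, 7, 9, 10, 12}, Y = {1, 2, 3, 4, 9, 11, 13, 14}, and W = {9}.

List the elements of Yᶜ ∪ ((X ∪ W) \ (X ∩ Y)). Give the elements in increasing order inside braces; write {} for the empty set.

Yᶜ = {5, 6, 7, 8, 10, 12}
X ∪ W = {1, 2, 3, 4, 5, 7, 9, 10, 12}
X ∩ Y = {1, 2, 3, 4, 9}
(X ∪ W) \ (X ∩ Y) = {5, 7, 10, 12}
Yᶜ ∪ ((X ∪ W) \ (X ∩ Y)) = {5, 6, 7, 8, 10, 12}

{5, 6, 7, 8, 10, 12}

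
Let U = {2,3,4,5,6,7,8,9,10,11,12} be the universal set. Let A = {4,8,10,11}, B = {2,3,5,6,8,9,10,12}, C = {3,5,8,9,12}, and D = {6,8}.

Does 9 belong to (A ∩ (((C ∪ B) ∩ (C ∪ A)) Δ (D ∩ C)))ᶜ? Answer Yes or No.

9 ∈ C and 9 ∈ B, so 9 ∈ C ∪ B
9 ∈ C and 9 ∉ A, so 9 ∈ C ∪ A
9 ∈ (C ∪ B) and 9 ∈ (C ∪ A), so 9 ∈ (C ∪ B) ∩ (C ∪ A)
9 ∉ D and 9 ∈ C, so 9 ∉ D ∩ C
9 ∈ ((C ∪ B) ∩ (C ∪ A)) and 9 ∉ (D ∩ C), so 9 ∈ ((C ∪ B) ∩ (C ∪ A)) Δ (D ∩ C)
9 ∉ A and 9 ∈ (((C ∪ B) ∩ (C ∪ A)) Δ (D ∩ C)), so 9 ∉ A ∩ (((C ∪ B) ∩ (C ∪ A)) Δ (D ∩ C))
9 ∈ (A ∩ (((C ∪ B) ∩ (C ∪ A)) Δ (D ∩ C)))ᶜ since 9 ∉ (A ∩ (((C ∪ B) ∩ (C ∪ A)) Δ (D ∩ C)))

Yes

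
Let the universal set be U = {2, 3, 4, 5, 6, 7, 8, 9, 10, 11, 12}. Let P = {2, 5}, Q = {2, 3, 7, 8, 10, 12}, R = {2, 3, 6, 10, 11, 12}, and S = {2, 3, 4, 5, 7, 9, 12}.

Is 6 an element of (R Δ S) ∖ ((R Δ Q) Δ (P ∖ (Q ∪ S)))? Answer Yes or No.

6 ∈ R and 6 ∉ S, so 6 ∈ R Δ S
6 ∈ R and 6 ∉ Q, so 6 ∈ R Δ Q
6 ∉ Q and 6 ∉ S, so 6 ∉ Q ∪ S
6 ∉ P and 6 ∉ (Q ∪ S), so 6 ∉ P ∖ (Q ∪ S)
6 ∈ (R Δ Q) and 6 ∉ (P ∖ (Q ∪ S)), so 6 ∈ (R Δ Q) Δ (P ∖ (Q ∪ S))
6 ∈ (R Δ S) and 6 ∈ ((R Δ Q) Δ (P ∖ (Q ∪ S))), so 6 ∉ (R Δ S) ∖ ((R Δ Q) Δ (P ∖ (Q ∪ S)))

No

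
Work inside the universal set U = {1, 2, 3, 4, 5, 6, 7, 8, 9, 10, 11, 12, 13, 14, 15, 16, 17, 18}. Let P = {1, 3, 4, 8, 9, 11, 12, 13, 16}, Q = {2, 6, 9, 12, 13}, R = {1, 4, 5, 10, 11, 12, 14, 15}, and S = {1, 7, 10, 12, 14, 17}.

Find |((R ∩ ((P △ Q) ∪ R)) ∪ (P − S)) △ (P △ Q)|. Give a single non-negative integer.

9

P △ Q = {1, 2, 3, 4, 6, 8, 11, 16}
(P △ Q) ∪ R = {1, 2, 3, 4, 5, 6, 8, 10, 11, 12, 14, 15, 16}
R ∩ ((P △ Q) ∪ R) = {1, 4, 5, 10, 11, 12, 14, 15}
P − S = {3, 4, 8, 9, 11, 13, 16}
(R ∩ ((P △ Q) ∪ R)) ∪ (P − S) = {1, 3, 4, 5, 8, 9, 10, 11, 12, 13, 14, 15, 16}
((R ∩ ((P △ Q) ∪ R)) ∪ (P − S)) △ (P △ Q) = {2, 5, 6, 9, 10, 12, 13, 14, 15}
|((R ∩ ((P △ Q) ∪ R)) ∪ (P − S)) △ (P △ Q)| = 9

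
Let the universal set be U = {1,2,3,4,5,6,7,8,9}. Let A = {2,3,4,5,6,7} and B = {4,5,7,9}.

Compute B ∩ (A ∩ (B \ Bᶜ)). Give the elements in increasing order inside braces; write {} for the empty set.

Bᶜ = {1,2,3,6,8}
B \ Bᶜ = {4,5,7,9}
A ∩ (B \ Bᶜ) = {4,5,7}
B ∩ (A ∩ (B \ Bᶜ)) = {4,5,7}

{4,5,7}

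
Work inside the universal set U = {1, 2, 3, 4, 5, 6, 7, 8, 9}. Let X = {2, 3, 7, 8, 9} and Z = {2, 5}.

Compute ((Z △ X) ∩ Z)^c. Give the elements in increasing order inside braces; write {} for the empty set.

{1, 2, 3, 4, 6, 7, 8, 9}

Z △ X = {3, 5, 7, 8, 9}
(Z △ X) ∩ Z = {5}
((Z △ X) ∩ Z)^c = {1, 2, 3, 4, 6, 7, 8, 9}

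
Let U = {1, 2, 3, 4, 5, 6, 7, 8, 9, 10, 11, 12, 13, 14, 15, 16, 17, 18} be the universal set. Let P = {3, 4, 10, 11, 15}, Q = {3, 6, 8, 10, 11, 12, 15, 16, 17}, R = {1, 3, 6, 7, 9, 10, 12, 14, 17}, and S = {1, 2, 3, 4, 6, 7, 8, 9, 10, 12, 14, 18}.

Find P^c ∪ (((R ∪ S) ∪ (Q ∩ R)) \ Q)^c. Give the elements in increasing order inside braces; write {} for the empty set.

P^c = {1, 2, 5, 6, 7, 8, 9, 12, 13, 14, 16, 17, 18}
R ∪ S = {1, 2, 3, 4, 6, 7, 8, 9, 10, 12, 14, 17, 18}
Q ∩ R = {3, 6, 10, 12, 17}
(R ∪ S) ∪ (Q ∩ R) = {1, 2, 3, 4, 6, 7, 8, 9, 10, 12, 14, 17, 18}
((R ∪ S) ∪ (Q ∩ R)) \ Q = {1, 2, 4, 7, 9, 14, 18}
(((R ∪ S) ∪ (Q ∩ R)) \ Q)^c = {3, 5, 6, 8, 10, 11, 12, 13, 15, 16, 17}
P^c ∪ (((R ∪ S) ∪ (Q ∩ R)) \ Q)^c = {1, 2, 3, 5, 6, 7, 8, 9, 10, 11, 12, 13, 14, 15, 16, 17, 18}

{1, 2, 3, 5, 6, 7, 8, 9, 10, 11, 12, 13, 14, 15, 16, 17, 18}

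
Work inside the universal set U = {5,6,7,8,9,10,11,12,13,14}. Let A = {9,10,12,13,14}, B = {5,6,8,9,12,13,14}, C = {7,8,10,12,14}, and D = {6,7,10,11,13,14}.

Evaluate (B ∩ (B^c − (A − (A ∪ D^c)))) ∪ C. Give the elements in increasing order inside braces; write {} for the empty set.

B^c = {7,10,11}
D^c = {5,8,9,12}
A ∪ D^c = {5,8,9,10,12,13,14}
A − (A ∪ D^c) = {}
B^c − (A − (A ∪ D^c)) = {7,10,11}
B ∩ (B^c − (A − (A ∪ D^c))) = {}
(B ∩ (B^c − (A − (A ∪ D^c)))) ∪ C = {7,8,10,12,14}

{7,8,10,12,14}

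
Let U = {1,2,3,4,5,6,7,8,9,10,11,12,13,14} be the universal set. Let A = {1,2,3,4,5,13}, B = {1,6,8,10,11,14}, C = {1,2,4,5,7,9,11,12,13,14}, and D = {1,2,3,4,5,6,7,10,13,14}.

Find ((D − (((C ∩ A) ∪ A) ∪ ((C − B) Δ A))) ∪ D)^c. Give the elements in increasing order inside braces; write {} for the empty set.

{8,9,11,12}

C ∩ A = {1,2,4,5,13}
(C ∩ A) ∪ A = {1,2,3,4,5,13}
C − B = {2,4,5,7,9,12,13}
(C − B) Δ A = {1,3,7,9,12}
((C ∩ A) ∪ A) ∪ ((C − B) Δ A) = {1,2,3,4,5,7,9,12,13}
D − (((C ∩ A) ∪ A) ∪ ((C − B) Δ A)) = {6,10,14}
(D − (((C ∩ A) ∪ A) ∪ ((C − B) Δ A))) ∪ D = {1,2,3,4,5,6,7,10,13,14}
((D − (((C ∩ A) ∪ A) ∪ ((C − B) Δ A))) ∪ D)^c = {8,9,11,12}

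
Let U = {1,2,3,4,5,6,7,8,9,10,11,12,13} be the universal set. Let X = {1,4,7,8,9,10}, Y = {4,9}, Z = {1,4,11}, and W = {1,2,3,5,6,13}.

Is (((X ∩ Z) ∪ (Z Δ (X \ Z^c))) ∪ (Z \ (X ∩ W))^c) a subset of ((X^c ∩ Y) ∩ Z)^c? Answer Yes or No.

Yes

X ∩ Z = {1,4}
Z^c = {2,3,5,6,7,8,9,10,12,13}
X \ Z^c = {1,4}
Z Δ (X \ Z^c) = {11}
(X ∩ Z) ∪ (Z Δ (X \ Z^c)) = {1,4,11}
X ∩ W = {1}
Z \ (X ∩ W) = {4,11}
(Z \ (X ∩ W))^c = {1,2,3,5,6,7,8,9,10,12,13}
((X ∩ Z) ∪ (Z Δ (X \ Z^c))) ∪ (Z \ (X ∩ W))^c = {1,2,3,4,5,6,7,8,9,10,11,12,13}
X^c = {2,3,5,6,11,12,13}
X^c ∩ Y = {}
(X^c ∩ Y) ∩ Z = {}
((X^c ∩ Y) ∩ Z)^c = {1,2,3,4,5,6,7,8,9,10,11,12,13}
Every element of {1,2,3,4,5,6,7,8,9,10,11,12,13} is in {1,2,3,4,5,6,7,8,9,10,11,12,13}, so ((X ∩ Z) ∪ (Z Δ (X \ Z^c))) ∪ (Z \ (X ∩ W))^c ⊆ ((X^c ∩ Y) ∩ Z)^c.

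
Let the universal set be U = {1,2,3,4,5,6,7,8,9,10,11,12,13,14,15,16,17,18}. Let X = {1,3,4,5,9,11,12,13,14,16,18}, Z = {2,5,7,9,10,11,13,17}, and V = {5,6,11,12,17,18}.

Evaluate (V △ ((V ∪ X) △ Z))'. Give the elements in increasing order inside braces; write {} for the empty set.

V ∪ X = {1,3,4,5,6,9,11,12,13,14,16,17,18}
(V ∪ X) △ Z = {1,2,3,4,6,7,10,12,14,16,18}
V △ ((V ∪ X) △ Z) = {1,2,3,4,5,7,10,11,14,16,17}
(V △ ((V ∪ X) △ Z))' = {6,8,9,12,13,15,18}

{6,8,9,12,13,15,18}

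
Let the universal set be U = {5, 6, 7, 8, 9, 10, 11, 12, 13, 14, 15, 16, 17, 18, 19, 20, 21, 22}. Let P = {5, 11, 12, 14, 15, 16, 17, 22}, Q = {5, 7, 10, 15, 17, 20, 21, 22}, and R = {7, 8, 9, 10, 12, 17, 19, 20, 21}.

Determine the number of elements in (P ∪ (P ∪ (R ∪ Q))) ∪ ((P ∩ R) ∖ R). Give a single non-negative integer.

15

R ∪ Q = {5, 7, 8, 9, 10, 12, 15, 17, 19, 20, 21, 22}
P ∪ (R ∪ Q) = {5, 7, 8, 9, 10, 11, 12, 14, 15, 16, 17, 19, 20, 21, 22}
P ∪ (P ∪ (R ∪ Q)) = {5, 7, 8, 9, 10, 11, 12, 14, 15, 16, 17, 19, 20, 21, 22}
P ∩ R = {12, 17}
(P ∩ R) ∖ R = {}
(P ∪ (P ∪ (R ∪ Q))) ∪ ((P ∩ R) ∖ R) = {5, 7, 8, 9, 10, 11, 12, 14, 15, 16, 17, 19, 20, 21, 22}
|(P ∪ (P ∪ (R ∪ Q))) ∪ ((P ∩ R) ∖ R)| = 15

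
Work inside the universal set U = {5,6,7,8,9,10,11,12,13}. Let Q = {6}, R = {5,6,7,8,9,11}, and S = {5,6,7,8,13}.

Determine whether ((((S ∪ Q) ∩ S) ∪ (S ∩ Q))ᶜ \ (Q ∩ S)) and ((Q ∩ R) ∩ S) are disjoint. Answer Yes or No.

S ∪ Q = {5,6,7,8,13}
(S ∪ Q) ∩ S = {5,6,7,8,13}
S ∩ Q = {6}
((S ∪ Q) ∩ S) ∪ (S ∩ Q) = {5,6,7,8,13}
(((S ∪ Q) ∩ S) ∪ (S ∩ Q))ᶜ = {9,10,11,12}
Q ∩ S = {6}
(((S ∪ Q) ∩ S) ∪ (S ∩ Q))ᶜ \ (Q ∩ S) = {9,10,11,12}
Q ∩ R = {6}
(Q ∩ R) ∩ S = {6}
{9,10,11,12} and {6} share no elements.

Yes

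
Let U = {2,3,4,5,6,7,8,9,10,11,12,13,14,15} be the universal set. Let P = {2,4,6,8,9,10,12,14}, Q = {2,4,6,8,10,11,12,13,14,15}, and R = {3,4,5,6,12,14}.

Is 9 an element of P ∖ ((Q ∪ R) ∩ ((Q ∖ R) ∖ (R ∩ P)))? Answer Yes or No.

9 ∉ Q and 9 ∉ R, so 9 ∉ Q ∪ R
9 ∉ Q and 9 ∉ R, so 9 ∉ Q ∖ R
9 ∉ R and 9 ∈ P, so 9 ∉ R ∩ P
9 ∉ (Q ∖ R) and 9 ∉ (R ∩ P), so 9 ∉ (Q ∖ R) ∖ (R ∩ P)
9 ∉ (Q ∪ R) and 9 ∉ ((Q ∖ R) ∖ (R ∩ P)), so 9 ∉ (Q ∪ R) ∩ ((Q ∖ R) ∖ (R ∩ P))
9 ∈ P and 9 ∉ ((Q ∪ R) ∩ ((Q ∖ R) ∖ (R ∩ P))), so 9 ∈ P ∖ ((Q ∪ R) ∩ ((Q ∖ R) ∖ (R ∩ P)))

Yes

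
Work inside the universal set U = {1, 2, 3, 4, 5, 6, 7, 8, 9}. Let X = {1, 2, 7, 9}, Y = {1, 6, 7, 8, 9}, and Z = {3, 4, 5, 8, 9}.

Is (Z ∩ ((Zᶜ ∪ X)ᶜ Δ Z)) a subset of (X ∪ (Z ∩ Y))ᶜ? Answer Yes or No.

Zᶜ = {1, 2, 6, 7}
Zᶜ ∪ X = {1, 2, 6, 7, 9}
(Zᶜ ∪ X)ᶜ = {3, 4, 5, 8}
(Zᶜ ∪ X)ᶜ Δ Z = {9}
Z ∩ ((Zᶜ ∪ X)ᶜ Δ Z) = {9}
Z ∩ Y = {8, 9}
X ∪ (Z ∩ Y) = {1, 2, 7, 8, 9}
(X ∪ (Z ∩ Y))ᶜ = {3, 4, 5, 6}
9 ∈ Z ∩ ((Zᶜ ∪ X)ᶜ Δ Z) but 9 ∉ (X ∪ (Z ∩ Y))ᶜ, so the inclusion fails.

No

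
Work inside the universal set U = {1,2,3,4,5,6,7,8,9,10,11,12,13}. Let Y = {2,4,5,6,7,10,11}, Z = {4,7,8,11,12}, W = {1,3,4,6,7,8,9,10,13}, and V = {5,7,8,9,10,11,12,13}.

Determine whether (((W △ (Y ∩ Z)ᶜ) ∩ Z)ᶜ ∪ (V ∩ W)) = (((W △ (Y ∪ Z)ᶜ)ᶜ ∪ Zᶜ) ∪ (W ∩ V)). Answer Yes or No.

Y ∩ Z = {4,7,11}
(Y ∩ Z)ᶜ = {1,2,3,5,6,8,9,10,12,13}
W △ (Y ∩ Z)ᶜ = {2,4,5,7,12}
(W △ (Y ∩ Z)ᶜ) ∩ Z = {4,7,12}
((W △ (Y ∩ Z)ᶜ) ∩ Z)ᶜ = {1,2,3,5,6,8,9,10,11,13}
V ∩ W = {7,8,9,10,13}
((W △ (Y ∩ Z)ᶜ) ∩ Z)ᶜ ∪ (V ∩ W) = {1,2,3,5,6,7,8,9,10,11,13}
Y ∪ Z = {2,4,5,6,7,8,10,11,12}
(Y ∪ Z)ᶜ = {1,3,9,13}
W △ (Y ∪ Z)ᶜ = {4,6,7,8,10}
(W △ (Y ∪ Z)ᶜ)ᶜ = {1,2,3,5,9,11,12,13}
Zᶜ = {1,2,3,5,6,9,10,13}
(W △ (Y ∪ Z)ᶜ)ᶜ ∪ Zᶜ = {1,2,3,5,6,9,10,11,12,13}
W ∩ V = {7,8,9,10,13}
((W △ (Y ∪ Z)ᶜ)ᶜ ∪ Zᶜ) ∪ (W ∩ V) = {1,2,3,5,6,7,8,9,10,11,12,13}
12 ∈ ((W △ (Y ∪ Z)ᶜ)ᶜ ∪ Zᶜ) ∪ (W ∩ V) but 12 ∉ ((W △ (Y ∩ Z)ᶜ) ∩ Z)ᶜ ∪ (V ∩ W), so they differ.

No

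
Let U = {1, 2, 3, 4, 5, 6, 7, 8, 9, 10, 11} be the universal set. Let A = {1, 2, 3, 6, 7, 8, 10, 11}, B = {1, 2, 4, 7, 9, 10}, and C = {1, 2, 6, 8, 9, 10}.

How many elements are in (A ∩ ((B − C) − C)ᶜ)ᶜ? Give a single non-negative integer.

4

B − C = {4, 7}
(B − C) − C = {4, 7}
((B − C) − C)ᶜ = {1, 2, 3, 5, 6, 8, 9, 10, 11}
A ∩ ((B − C) − C)ᶜ = {1, 2, 3, 6, 8, 10, 11}
(A ∩ ((B − C) − C)ᶜ)ᶜ = {4, 5, 7, 9}
|(A ∩ ((B − C) − C)ᶜ)ᶜ| = 4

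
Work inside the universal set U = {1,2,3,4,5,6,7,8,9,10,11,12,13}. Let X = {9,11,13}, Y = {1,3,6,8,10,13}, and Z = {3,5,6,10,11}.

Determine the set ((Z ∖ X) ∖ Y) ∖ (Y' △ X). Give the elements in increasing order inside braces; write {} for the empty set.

{}

Z ∖ X = {3,5,6,10}
(Z ∖ X) ∖ Y = {5}
Y' = {2,4,5,7,9,11,12}
Y' △ X = {2,4,5,7,12,13}
((Z ∖ X) ∖ Y) ∖ (Y' △ X) = {}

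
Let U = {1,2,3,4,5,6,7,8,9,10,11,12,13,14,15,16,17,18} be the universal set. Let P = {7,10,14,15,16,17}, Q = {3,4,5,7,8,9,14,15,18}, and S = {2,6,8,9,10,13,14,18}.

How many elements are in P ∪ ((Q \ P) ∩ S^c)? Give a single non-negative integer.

9

Q \ P = {3,4,5,8,9,18}
S^c = {1,3,4,5,7,11,12,15,16,17}
(Q \ P) ∩ S^c = {3,4,5}
P ∪ ((Q \ P) ∩ S^c) = {3,4,5,7,10,14,15,16,17}
|P ∪ ((Q \ P) ∩ S^c)| = 9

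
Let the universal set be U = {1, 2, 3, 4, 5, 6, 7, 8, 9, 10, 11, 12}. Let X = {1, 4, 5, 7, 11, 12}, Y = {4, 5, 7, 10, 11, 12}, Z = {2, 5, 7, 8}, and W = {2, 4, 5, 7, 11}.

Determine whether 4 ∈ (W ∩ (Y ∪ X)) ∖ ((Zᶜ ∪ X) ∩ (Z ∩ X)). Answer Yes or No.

Yes

4 ∈ Y and 4 ∈ X, so 4 ∈ Y ∪ X
4 ∈ W and 4 ∈ (Y ∪ X), so 4 ∈ W ∩ (Y ∪ X)
4 ∉ Z, so 4 ∈ Zᶜ
4 ∈ Zᶜ and 4 ∈ X, so 4 ∈ Zᶜ ∪ X
4 ∉ Z and 4 ∈ X, so 4 ∉ Z ∩ X
4 ∈ (Zᶜ ∪ X) and 4 ∉ (Z ∩ X), so 4 ∉ (Zᶜ ∪ X) ∩ (Z ∩ X)
4 ∈ (W ∩ (Y ∪ X)) and 4 ∉ ((Zᶜ ∪ X) ∩ (Z ∩ X)), so 4 ∈ (W ∩ (Y ∪ X)) ∖ ((Zᶜ ∪ X) ∩ (Z ∩ X))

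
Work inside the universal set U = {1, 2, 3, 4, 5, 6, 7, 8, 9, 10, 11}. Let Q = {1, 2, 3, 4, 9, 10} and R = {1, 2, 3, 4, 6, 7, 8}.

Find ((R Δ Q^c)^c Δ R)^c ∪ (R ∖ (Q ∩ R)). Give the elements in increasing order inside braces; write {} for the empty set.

Q^c = {5, 6, 7, 8, 11}
R Δ Q^c = {1, 2, 3, 4, 5, 11}
(R Δ Q^c)^c = {6, 7, 8, 9, 10}
(R Δ Q^c)^c Δ R = {1, 2, 3, 4, 9, 10}
((R Δ Q^c)^c Δ R)^c = {5, 6, 7, 8, 11}
Q ∩ R = {1, 2, 3, 4}
R ∖ (Q ∩ R) = {6, 7, 8}
((R Δ Q^c)^c Δ R)^c ∪ (R ∖ (Q ∩ R)) = {5, 6, 7, 8, 11}

{5, 6, 7, 8, 11}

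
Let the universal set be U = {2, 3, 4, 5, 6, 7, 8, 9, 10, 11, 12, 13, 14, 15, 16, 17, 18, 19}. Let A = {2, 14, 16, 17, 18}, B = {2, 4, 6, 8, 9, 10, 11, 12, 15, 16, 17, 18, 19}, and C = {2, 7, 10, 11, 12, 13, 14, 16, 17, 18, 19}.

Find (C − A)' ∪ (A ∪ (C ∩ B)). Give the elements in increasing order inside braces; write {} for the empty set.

C − A = {7, 10, 11, 12, 13, 19}
(C − A)' = {2, 3, 4, 5, 6, 8, 9, 14, 15, 16, 17, 18}
C ∩ B = {2, 10, 11, 12, 16, 17, 18, 19}
A ∪ (C ∩ B) = {2, 10, 11, 12, 14, 16, 17, 18, 19}
(C − A)' ∪ (A ∪ (C ∩ B)) = {2, 3, 4, 5, 6, 8, 9, 10, 11, 12, 14, 15, 16, 17, 18, 19}

{2, 3, 4, 5, 6, 8, 9, 10, 11, 12, 14, 15, 16, 17, 18, 19}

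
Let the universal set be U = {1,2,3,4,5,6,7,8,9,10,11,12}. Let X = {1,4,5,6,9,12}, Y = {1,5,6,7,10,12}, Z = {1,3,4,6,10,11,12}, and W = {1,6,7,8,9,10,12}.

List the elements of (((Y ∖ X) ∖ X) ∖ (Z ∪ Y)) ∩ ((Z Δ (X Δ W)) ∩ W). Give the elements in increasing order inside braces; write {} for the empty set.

Y ∖ X = {7,10}
(Y ∖ X) ∖ X = {7,10}
Z ∪ Y = {1,3,4,5,6,7,10,11,12}
((Y ∖ X) ∖ X) ∖ (Z ∪ Y) = {}
X Δ W = {4,5,7,8,10}
Z Δ (X Δ W) = {1,3,5,6,7,8,11,12}
(Z Δ (X Δ W)) ∩ W = {1,6,7,8,12}
(((Y ∖ X) ∖ X) ∖ (Z ∪ Y)) ∩ ((Z Δ (X Δ W)) ∩ W) = {}

{}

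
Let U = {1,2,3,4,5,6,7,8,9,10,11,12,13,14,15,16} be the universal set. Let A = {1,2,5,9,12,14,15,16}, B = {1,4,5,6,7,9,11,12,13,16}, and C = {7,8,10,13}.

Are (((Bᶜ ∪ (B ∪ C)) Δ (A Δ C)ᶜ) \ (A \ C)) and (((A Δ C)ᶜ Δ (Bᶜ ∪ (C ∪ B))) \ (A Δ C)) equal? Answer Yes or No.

No

Bᶜ = {2,3,8,10,14,15}
B ∪ C = {1,4,5,6,7,8,9,10,11,12,13,16}
Bᶜ ∪ (B ∪ C) = {1,2,3,4,5,6,7,8,9,10,11,12,13,14,15,16}
A Δ C = {1,2,5,7,8,9,10,12,13,14,15,16}
(A Δ C)ᶜ = {3,4,6,11}
(Bᶜ ∪ (B ∪ C)) Δ (A Δ C)ᶜ = {1,2,5,7,8,9,10,12,13,14,15,16}
A \ C = {1,2,5,9,12,14,15,16}
((Bᶜ ∪ (B ∪ C)) Δ (A Δ C)ᶜ) \ (A \ C) = {7,8,10,13}
C ∪ B = {1,4,5,6,7,8,9,10,11,12,13,16}
Bᶜ ∪ (C ∪ B) = {1,2,3,4,5,6,7,8,9,10,11,12,13,14,15,16}
(A Δ C)ᶜ Δ (Bᶜ ∪ (C ∪ B)) = {1,2,5,7,8,9,10,12,13,14,15,16}
((A Δ C)ᶜ Δ (Bᶜ ∪ (C ∪ B))) \ (A Δ C) = {}
7 ∈ ((Bᶜ ∪ (B ∪ C)) Δ (A Δ C)ᶜ) \ (A \ C) but 7 ∉ ((A Δ C)ᶜ Δ (Bᶜ ∪ (C ∪ B))) \ (A Δ C), so they differ.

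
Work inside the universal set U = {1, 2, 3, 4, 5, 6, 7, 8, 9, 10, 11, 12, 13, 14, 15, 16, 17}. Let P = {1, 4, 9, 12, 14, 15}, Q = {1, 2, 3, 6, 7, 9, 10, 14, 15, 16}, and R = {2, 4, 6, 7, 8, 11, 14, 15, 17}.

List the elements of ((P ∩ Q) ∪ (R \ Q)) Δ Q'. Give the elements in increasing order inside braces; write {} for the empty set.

{1, 5, 9, 12, 13, 14, 15}

P ∩ Q = {1, 9, 14, 15}
R \ Q = {4, 8, 11, 17}
(P ∩ Q) ∪ (R \ Q) = {1, 4, 8, 9, 11, 14, 15, 17}
Q' = {4, 5, 8, 11, 12, 13, 17}
((P ∩ Q) ∪ (R \ Q)) Δ Q' = {1, 5, 9, 12, 13, 14, 15}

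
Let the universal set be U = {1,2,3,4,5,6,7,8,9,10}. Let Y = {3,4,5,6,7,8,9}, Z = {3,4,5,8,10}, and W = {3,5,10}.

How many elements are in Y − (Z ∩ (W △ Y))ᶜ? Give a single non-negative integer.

2

W △ Y = {4,6,7,8,9,10}
Z ∩ (W △ Y) = {4,8,10}
(Z ∩ (W △ Y))ᶜ = {1,2,3,5,6,7,9}
Y − (Z ∩ (W △ Y))ᶜ = {4,8}
|Y − (Z ∩ (W △ Y))ᶜ| = 2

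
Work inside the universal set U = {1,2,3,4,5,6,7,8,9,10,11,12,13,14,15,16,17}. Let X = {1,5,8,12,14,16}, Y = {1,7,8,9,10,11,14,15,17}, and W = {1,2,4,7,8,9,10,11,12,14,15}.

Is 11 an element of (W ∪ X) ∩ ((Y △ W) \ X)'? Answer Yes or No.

Yes

11 ∈ W and 11 ∉ X, so 11 ∈ W ∪ X
11 ∈ Y and 11 ∈ W, so 11 ∉ Y △ W
11 ∉ (Y △ W) and 11 ∉ X, so 11 ∉ (Y △ W) \ X
11 ∈ ((Y △ W) \ X)' since 11 ∉ ((Y △ W) \ X)
11 ∈ (W ∪ X) and 11 ∈ ((Y △ W) \ X)', so 11 ∈ (W ∪ X) ∩ ((Y △ W) \ X)'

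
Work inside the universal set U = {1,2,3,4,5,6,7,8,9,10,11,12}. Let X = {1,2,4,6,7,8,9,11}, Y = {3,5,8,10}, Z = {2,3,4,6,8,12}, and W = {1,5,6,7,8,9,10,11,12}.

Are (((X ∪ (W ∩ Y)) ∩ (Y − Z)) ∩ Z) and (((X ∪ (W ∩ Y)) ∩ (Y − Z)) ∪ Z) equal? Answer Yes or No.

W ∩ Y = {5,8,10}
X ∪ (W ∩ Y) = {1,2,4,5,6,7,8,9,10,11}
Y − Z = {5,10}
(X ∪ (W ∩ Y)) ∩ (Y − Z) = {5,10}
((X ∪ (W ∩ Y)) ∩ (Y − Z)) ∩ Z = {}
((X ∪ (W ∩ Y)) ∩ (Y − Z)) ∪ Z = {2,3,4,5,6,8,10,12}
2 ∈ ((X ∪ (W ∩ Y)) ∩ (Y − Z)) ∪ Z but 2 ∉ ((X ∪ (W ∩ Y)) ∩ (Y − Z)) ∩ Z, so they differ.

No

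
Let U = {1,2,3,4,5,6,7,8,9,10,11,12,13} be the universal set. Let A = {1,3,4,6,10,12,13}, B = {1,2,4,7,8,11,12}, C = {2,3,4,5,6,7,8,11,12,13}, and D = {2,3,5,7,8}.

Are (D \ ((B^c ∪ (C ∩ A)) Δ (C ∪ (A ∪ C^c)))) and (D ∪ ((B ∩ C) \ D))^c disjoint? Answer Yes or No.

B^c = {3,5,6,9,10,13}
C ∩ A = {3,4,6,12,13}
B^c ∪ (C ∩ A) = {3,4,5,6,9,10,12,13}
C^c = {1,9,10}
A ∪ C^c = {1,3,4,6,9,10,12,13}
C ∪ (A ∪ C^c) = {1,2,3,4,5,6,7,8,9,10,11,12,13}
(B^c ∪ (C ∩ A)) Δ (C ∪ (A ∪ C^c)) = {1,2,7,8,11}
D \ ((B^c ∪ (C ∩ A)) Δ (C ∪ (A ∪ C^c))) = {3,5}
B ∩ C = {2,4,7,8,11,12}
(B ∩ C) \ D = {4,11,12}
D ∪ ((B ∩ C) \ D) = {2,3,4,5,7,8,11,12}
(D ∪ ((B ∩ C) \ D))^c = {1,6,9,10,13}
{3,5} and {1,6,9,10,13} share no elements.

Yes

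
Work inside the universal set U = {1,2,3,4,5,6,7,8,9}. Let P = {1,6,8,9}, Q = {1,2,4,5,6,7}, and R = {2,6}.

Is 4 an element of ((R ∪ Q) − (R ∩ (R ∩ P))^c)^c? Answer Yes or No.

4 ∉ R and 4 ∈ Q, so 4 ∈ R ∪ Q
4 ∉ R and 4 ∉ P, so 4 ∉ R ∩ P
4 ∉ R and 4 ∉ (R ∩ P), so 4 ∉ R ∩ (R ∩ P)
4 ∈ (R ∩ (R ∩ P))^c since 4 ∉ (R ∩ (R ∩ P))
4 ∈ (R ∪ Q) and 4 ∈ (R ∩ (R ∩ P))^c, so 4 ∉ (R ∪ Q) − (R ∩ (R ∩ P))^c
4 ∈ ((R ∪ Q) − (R ∩ (R ∩ P))^c)^c since 4 ∉ ((R ∪ Q) − (R ∩ (R ∩ P))^c)

Yes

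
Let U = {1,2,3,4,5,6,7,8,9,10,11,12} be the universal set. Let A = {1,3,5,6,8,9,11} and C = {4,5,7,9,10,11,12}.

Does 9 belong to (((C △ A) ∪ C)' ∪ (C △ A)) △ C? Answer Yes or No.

9 ∈ C and 9 ∈ A, so 9 ∉ C △ A
9 ∉ (C △ A) and 9 ∈ C, so 9 ∈ (C △ A) ∪ C
9 ∉ ((C △ A) ∪ C)' since 9 ∈ ((C △ A) ∪ C)
9 ∈ C and 9 ∈ A, so 9 ∉ C △ A
9 ∉ ((C △ A) ∪ C)' and 9 ∉ (C △ A), so 9 ∉ ((C △ A) ∪ C)' ∪ (C △ A)
9 ∉ (((C △ A) ∪ C)' ∪ (C △ A)) and 9 ∈ C, so 9 ∈ (((C △ A) ∪ C)' ∪ (C △ A)) △ C

Yes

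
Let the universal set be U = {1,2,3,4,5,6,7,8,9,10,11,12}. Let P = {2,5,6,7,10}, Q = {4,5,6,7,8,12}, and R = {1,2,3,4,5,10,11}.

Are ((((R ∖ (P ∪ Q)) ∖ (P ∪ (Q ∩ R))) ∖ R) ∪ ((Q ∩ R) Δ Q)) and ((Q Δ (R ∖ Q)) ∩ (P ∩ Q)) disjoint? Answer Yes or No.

P ∪ Q = {2,4,5,6,7,8,10,12}
R ∖ (P ∪ Q) = {1,3,11}
Q ∩ R = {4,5}
P ∪ (Q ∩ R) = {2,4,5,6,7,10}
(R ∖ (P ∪ Q)) ∖ (P ∪ (Q ∩ R)) = {1,3,11}
((R ∖ (P ∪ Q)) ∖ (P ∪ (Q ∩ R))) ∖ R = {}
(Q ∩ R) Δ Q = {6,7,8,12}
(((R ∖ (P ∪ Q)) ∖ (P ∪ (Q ∩ R))) ∖ R) ∪ ((Q ∩ R) Δ Q) = {6,7,8,12}
R ∖ Q = {1,2,3,10,11}
Q Δ (R ∖ Q) = {1,2,3,4,5,6,7,8,10,11,12}
P ∩ Q = {5,6,7}
(Q Δ (R ∖ Q)) ∩ (P ∩ Q) = {5,6,7}
6 lies in both, so they are not disjoint.

No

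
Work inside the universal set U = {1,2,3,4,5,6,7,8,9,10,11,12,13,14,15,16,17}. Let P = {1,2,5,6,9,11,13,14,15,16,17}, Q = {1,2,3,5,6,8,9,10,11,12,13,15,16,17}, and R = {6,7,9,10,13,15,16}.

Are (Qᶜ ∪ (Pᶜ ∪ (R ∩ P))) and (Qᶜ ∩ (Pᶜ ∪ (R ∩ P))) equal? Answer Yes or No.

No

Qᶜ = {4,7,14}
Pᶜ = {3,4,7,8,10,12}
R ∩ P = {6,9,13,15,16}
Pᶜ ∪ (R ∩ P) = {3,4,6,7,8,9,10,12,13,15,16}
Qᶜ ∪ (Pᶜ ∪ (R ∩ P)) = {3,4,6,7,8,9,10,12,13,14,15,16}
Qᶜ ∩ (Pᶜ ∪ (R ∩ P)) = {4,7}
3 ∈ Qᶜ ∪ (Pᶜ ∪ (R ∩ P)) but 3 ∉ Qᶜ ∩ (Pᶜ ∪ (R ∩ P)), so they differ.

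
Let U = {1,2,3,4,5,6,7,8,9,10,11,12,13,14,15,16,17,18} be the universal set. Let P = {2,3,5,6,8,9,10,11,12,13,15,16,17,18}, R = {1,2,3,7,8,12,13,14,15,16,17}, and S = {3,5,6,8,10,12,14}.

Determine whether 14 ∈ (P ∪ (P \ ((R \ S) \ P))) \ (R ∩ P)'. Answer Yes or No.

No

14 ∈ R and 14 ∈ S, so 14 ∉ R \ S
14 ∉ (R \ S) and 14 ∉ P, so 14 ∉ (R \ S) \ P
14 ∉ P and 14 ∉ ((R \ S) \ P), so 14 ∉ P \ ((R \ S) \ P)
14 ∉ P and 14 ∉ (P \ ((R \ S) \ P)), so 14 ∉ P ∪ (P \ ((R \ S) \ P))
14 ∈ R and 14 ∉ P, so 14 ∉ R ∩ P
14 ∈ (R ∩ P)' since 14 ∉ (R ∩ P)
14 ∉ (P ∪ (P \ ((R \ S) \ P))) and 14 ∈ (R ∩ P)', so 14 ∉ (P ∪ (P \ ((R \ S) \ P))) \ (R ∩ P)'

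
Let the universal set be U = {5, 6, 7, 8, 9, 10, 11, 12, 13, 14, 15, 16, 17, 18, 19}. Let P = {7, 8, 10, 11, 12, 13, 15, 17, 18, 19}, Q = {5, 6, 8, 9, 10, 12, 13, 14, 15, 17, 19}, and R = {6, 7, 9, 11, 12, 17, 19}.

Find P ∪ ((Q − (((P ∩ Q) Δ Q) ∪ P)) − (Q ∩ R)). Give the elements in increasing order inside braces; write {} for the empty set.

{7, 8, 10, 11, 12, 13, 15, 17, 18, 19}

P ∩ Q = {8, 10, 12, 13, 15, 17, 19}
(P ∩ Q) Δ Q = {5, 6, 9, 14}
((P ∩ Q) Δ Q) ∪ P = {5, 6, 7, 8, 9, 10, 11, 12, 13, 14, 15, 17, 18, 19}
Q − (((P ∩ Q) Δ Q) ∪ P) = {}
Q ∩ R = {6, 9, 12, 17, 19}
(Q − (((P ∩ Q) Δ Q) ∪ P)) − (Q ∩ R) = {}
P ∪ ((Q − (((P ∩ Q) Δ Q) ∪ P)) − (Q ∩ R)) = {7, 8, 10, 11, 12, 13, 15, 17, 18, 19}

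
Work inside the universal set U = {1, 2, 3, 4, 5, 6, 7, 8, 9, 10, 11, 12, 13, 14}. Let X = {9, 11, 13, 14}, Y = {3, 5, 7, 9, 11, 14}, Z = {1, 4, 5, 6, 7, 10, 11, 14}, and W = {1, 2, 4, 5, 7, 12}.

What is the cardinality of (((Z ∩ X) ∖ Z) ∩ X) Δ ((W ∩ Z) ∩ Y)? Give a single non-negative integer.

2

Z ∩ X = {11, 14}
(Z ∩ X) ∖ Z = {}
((Z ∩ X) ∖ Z) ∩ X = {}
W ∩ Z = {1, 4, 5, 7}
(W ∩ Z) ∩ Y = {5, 7}
(((Z ∩ X) ∖ Z) ∩ X) Δ ((W ∩ Z) ∩ Y) = {5, 7}
|(((Z ∩ X) ∖ Z) ∩ X) Δ ((W ∩ Z) ∩ Y)| = 2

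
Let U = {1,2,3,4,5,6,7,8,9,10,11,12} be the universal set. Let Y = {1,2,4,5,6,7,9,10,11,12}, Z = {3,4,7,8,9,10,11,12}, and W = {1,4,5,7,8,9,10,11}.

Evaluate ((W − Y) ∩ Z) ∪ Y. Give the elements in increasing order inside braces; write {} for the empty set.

W − Y = {8}
(W − Y) ∩ Z = {8}
((W − Y) ∩ Z) ∪ Y = {1,2,4,5,6,7,8,9,10,11,12}

{1,2,4,5,6,7,8,9,10,11,12}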